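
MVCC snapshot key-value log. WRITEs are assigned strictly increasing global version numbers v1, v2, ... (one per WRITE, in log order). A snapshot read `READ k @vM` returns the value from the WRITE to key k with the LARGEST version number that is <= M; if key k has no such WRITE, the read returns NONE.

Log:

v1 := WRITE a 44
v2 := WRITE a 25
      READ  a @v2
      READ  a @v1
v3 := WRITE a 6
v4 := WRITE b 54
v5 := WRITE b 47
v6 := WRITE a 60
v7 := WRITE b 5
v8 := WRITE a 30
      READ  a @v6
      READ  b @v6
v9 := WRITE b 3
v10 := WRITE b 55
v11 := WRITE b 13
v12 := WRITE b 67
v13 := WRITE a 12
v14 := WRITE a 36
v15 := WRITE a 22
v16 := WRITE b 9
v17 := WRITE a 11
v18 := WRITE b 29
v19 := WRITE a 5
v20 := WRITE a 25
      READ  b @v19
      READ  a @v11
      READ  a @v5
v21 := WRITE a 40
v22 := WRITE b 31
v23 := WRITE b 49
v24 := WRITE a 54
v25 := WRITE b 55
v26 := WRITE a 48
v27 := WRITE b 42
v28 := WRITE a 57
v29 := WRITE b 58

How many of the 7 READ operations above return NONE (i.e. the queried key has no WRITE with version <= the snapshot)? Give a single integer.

v1: WRITE a=44  (a history now [(1, 44)])
v2: WRITE a=25  (a history now [(1, 44), (2, 25)])
READ a @v2: history=[(1, 44), (2, 25)] -> pick v2 -> 25
READ a @v1: history=[(1, 44), (2, 25)] -> pick v1 -> 44
v3: WRITE a=6  (a history now [(1, 44), (2, 25), (3, 6)])
v4: WRITE b=54  (b history now [(4, 54)])
v5: WRITE b=47  (b history now [(4, 54), (5, 47)])
v6: WRITE a=60  (a history now [(1, 44), (2, 25), (3, 6), (6, 60)])
v7: WRITE b=5  (b history now [(4, 54), (5, 47), (7, 5)])
v8: WRITE a=30  (a history now [(1, 44), (2, 25), (3, 6), (6, 60), (8, 30)])
READ a @v6: history=[(1, 44), (2, 25), (3, 6), (6, 60), (8, 30)] -> pick v6 -> 60
READ b @v6: history=[(4, 54), (5, 47), (7, 5)] -> pick v5 -> 47
v9: WRITE b=3  (b history now [(4, 54), (5, 47), (7, 5), (9, 3)])
v10: WRITE b=55  (b history now [(4, 54), (5, 47), (7, 5), (9, 3), (10, 55)])
v11: WRITE b=13  (b history now [(4, 54), (5, 47), (7, 5), (9, 3), (10, 55), (11, 13)])
v12: WRITE b=67  (b history now [(4, 54), (5, 47), (7, 5), (9, 3), (10, 55), (11, 13), (12, 67)])
v13: WRITE a=12  (a history now [(1, 44), (2, 25), (3, 6), (6, 60), (8, 30), (13, 12)])
v14: WRITE a=36  (a history now [(1, 44), (2, 25), (3, 6), (6, 60), (8, 30), (13, 12), (14, 36)])
v15: WRITE a=22  (a history now [(1, 44), (2, 25), (3, 6), (6, 60), (8, 30), (13, 12), (14, 36), (15, 22)])
v16: WRITE b=9  (b history now [(4, 54), (5, 47), (7, 5), (9, 3), (10, 55), (11, 13), (12, 67), (16, 9)])
v17: WRITE a=11  (a history now [(1, 44), (2, 25), (3, 6), (6, 60), (8, 30), (13, 12), (14, 36), (15, 22), (17, 11)])
v18: WRITE b=29  (b history now [(4, 54), (5, 47), (7, 5), (9, 3), (10, 55), (11, 13), (12, 67), (16, 9), (18, 29)])
v19: WRITE a=5  (a history now [(1, 44), (2, 25), (3, 6), (6, 60), (8, 30), (13, 12), (14, 36), (15, 22), (17, 11), (19, 5)])
v20: WRITE a=25  (a history now [(1, 44), (2, 25), (3, 6), (6, 60), (8, 30), (13, 12), (14, 36), (15, 22), (17, 11), (19, 5), (20, 25)])
READ b @v19: history=[(4, 54), (5, 47), (7, 5), (9, 3), (10, 55), (11, 13), (12, 67), (16, 9), (18, 29)] -> pick v18 -> 29
READ a @v11: history=[(1, 44), (2, 25), (3, 6), (6, 60), (8, 30), (13, 12), (14, 36), (15, 22), (17, 11), (19, 5), (20, 25)] -> pick v8 -> 30
READ a @v5: history=[(1, 44), (2, 25), (3, 6), (6, 60), (8, 30), (13, 12), (14, 36), (15, 22), (17, 11), (19, 5), (20, 25)] -> pick v3 -> 6
v21: WRITE a=40  (a history now [(1, 44), (2, 25), (3, 6), (6, 60), (8, 30), (13, 12), (14, 36), (15, 22), (17, 11), (19, 5), (20, 25), (21, 40)])
v22: WRITE b=31  (b history now [(4, 54), (5, 47), (7, 5), (9, 3), (10, 55), (11, 13), (12, 67), (16, 9), (18, 29), (22, 31)])
v23: WRITE b=49  (b history now [(4, 54), (5, 47), (7, 5), (9, 3), (10, 55), (11, 13), (12, 67), (16, 9), (18, 29), (22, 31), (23, 49)])
v24: WRITE a=54  (a history now [(1, 44), (2, 25), (3, 6), (6, 60), (8, 30), (13, 12), (14, 36), (15, 22), (17, 11), (19, 5), (20, 25), (21, 40), (24, 54)])
v25: WRITE b=55  (b history now [(4, 54), (5, 47), (7, 5), (9, 3), (10, 55), (11, 13), (12, 67), (16, 9), (18, 29), (22, 31), (23, 49), (25, 55)])
v26: WRITE a=48  (a history now [(1, 44), (2, 25), (3, 6), (6, 60), (8, 30), (13, 12), (14, 36), (15, 22), (17, 11), (19, 5), (20, 25), (21, 40), (24, 54), (26, 48)])
v27: WRITE b=42  (b history now [(4, 54), (5, 47), (7, 5), (9, 3), (10, 55), (11, 13), (12, 67), (16, 9), (18, 29), (22, 31), (23, 49), (25, 55), (27, 42)])
v28: WRITE a=57  (a history now [(1, 44), (2, 25), (3, 6), (6, 60), (8, 30), (13, 12), (14, 36), (15, 22), (17, 11), (19, 5), (20, 25), (21, 40), (24, 54), (26, 48), (28, 57)])
v29: WRITE b=58  (b history now [(4, 54), (5, 47), (7, 5), (9, 3), (10, 55), (11, 13), (12, 67), (16, 9), (18, 29), (22, 31), (23, 49), (25, 55), (27, 42), (29, 58)])
Read results in order: ['25', '44', '60', '47', '29', '30', '6']
NONE count = 0

Answer: 0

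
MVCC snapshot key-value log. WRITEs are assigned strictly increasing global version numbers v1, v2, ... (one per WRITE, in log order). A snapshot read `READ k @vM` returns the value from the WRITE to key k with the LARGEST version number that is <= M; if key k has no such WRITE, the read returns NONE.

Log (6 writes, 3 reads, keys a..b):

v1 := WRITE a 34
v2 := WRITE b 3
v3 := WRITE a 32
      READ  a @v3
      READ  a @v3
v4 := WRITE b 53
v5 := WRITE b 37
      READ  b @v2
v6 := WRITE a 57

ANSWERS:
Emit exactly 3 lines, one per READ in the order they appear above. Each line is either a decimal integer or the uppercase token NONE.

Answer: 32
32
3

Derivation:
v1: WRITE a=34  (a history now [(1, 34)])
v2: WRITE b=3  (b history now [(2, 3)])
v3: WRITE a=32  (a history now [(1, 34), (3, 32)])
READ a @v3: history=[(1, 34), (3, 32)] -> pick v3 -> 32
READ a @v3: history=[(1, 34), (3, 32)] -> pick v3 -> 32
v4: WRITE b=53  (b history now [(2, 3), (4, 53)])
v5: WRITE b=37  (b history now [(2, 3), (4, 53), (5, 37)])
READ b @v2: history=[(2, 3), (4, 53), (5, 37)] -> pick v2 -> 3
v6: WRITE a=57  (a history now [(1, 34), (3, 32), (6, 57)])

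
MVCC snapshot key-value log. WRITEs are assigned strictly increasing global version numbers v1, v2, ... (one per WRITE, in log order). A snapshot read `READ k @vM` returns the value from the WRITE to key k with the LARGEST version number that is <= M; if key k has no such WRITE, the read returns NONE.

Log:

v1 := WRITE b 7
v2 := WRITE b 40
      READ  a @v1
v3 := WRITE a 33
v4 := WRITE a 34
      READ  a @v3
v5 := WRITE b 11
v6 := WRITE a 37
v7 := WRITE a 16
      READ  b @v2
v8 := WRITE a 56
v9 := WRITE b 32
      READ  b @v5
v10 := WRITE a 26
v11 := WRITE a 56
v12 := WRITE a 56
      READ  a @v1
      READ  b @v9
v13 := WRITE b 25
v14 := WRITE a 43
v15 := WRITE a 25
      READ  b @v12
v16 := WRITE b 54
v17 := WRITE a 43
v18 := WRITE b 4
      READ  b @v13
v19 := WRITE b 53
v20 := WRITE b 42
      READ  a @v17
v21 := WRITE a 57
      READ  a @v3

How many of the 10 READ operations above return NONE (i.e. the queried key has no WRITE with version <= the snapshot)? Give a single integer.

Answer: 2

Derivation:
v1: WRITE b=7  (b history now [(1, 7)])
v2: WRITE b=40  (b history now [(1, 7), (2, 40)])
READ a @v1: history=[] -> no version <= 1 -> NONE
v3: WRITE a=33  (a history now [(3, 33)])
v4: WRITE a=34  (a history now [(3, 33), (4, 34)])
READ a @v3: history=[(3, 33), (4, 34)] -> pick v3 -> 33
v5: WRITE b=11  (b history now [(1, 7), (2, 40), (5, 11)])
v6: WRITE a=37  (a history now [(3, 33), (4, 34), (6, 37)])
v7: WRITE a=16  (a history now [(3, 33), (4, 34), (6, 37), (7, 16)])
READ b @v2: history=[(1, 7), (2, 40), (5, 11)] -> pick v2 -> 40
v8: WRITE a=56  (a history now [(3, 33), (4, 34), (6, 37), (7, 16), (8, 56)])
v9: WRITE b=32  (b history now [(1, 7), (2, 40), (5, 11), (9, 32)])
READ b @v5: history=[(1, 7), (2, 40), (5, 11), (9, 32)] -> pick v5 -> 11
v10: WRITE a=26  (a history now [(3, 33), (4, 34), (6, 37), (7, 16), (8, 56), (10, 26)])
v11: WRITE a=56  (a history now [(3, 33), (4, 34), (6, 37), (7, 16), (8, 56), (10, 26), (11, 56)])
v12: WRITE a=56  (a history now [(3, 33), (4, 34), (6, 37), (7, 16), (8, 56), (10, 26), (11, 56), (12, 56)])
READ a @v1: history=[(3, 33), (4, 34), (6, 37), (7, 16), (8, 56), (10, 26), (11, 56), (12, 56)] -> no version <= 1 -> NONE
READ b @v9: history=[(1, 7), (2, 40), (5, 11), (9, 32)] -> pick v9 -> 32
v13: WRITE b=25  (b history now [(1, 7), (2, 40), (5, 11), (9, 32), (13, 25)])
v14: WRITE a=43  (a history now [(3, 33), (4, 34), (6, 37), (7, 16), (8, 56), (10, 26), (11, 56), (12, 56), (14, 43)])
v15: WRITE a=25  (a history now [(3, 33), (4, 34), (6, 37), (7, 16), (8, 56), (10, 26), (11, 56), (12, 56), (14, 43), (15, 25)])
READ b @v12: history=[(1, 7), (2, 40), (5, 11), (9, 32), (13, 25)] -> pick v9 -> 32
v16: WRITE b=54  (b history now [(1, 7), (2, 40), (5, 11), (9, 32), (13, 25), (16, 54)])
v17: WRITE a=43  (a history now [(3, 33), (4, 34), (6, 37), (7, 16), (8, 56), (10, 26), (11, 56), (12, 56), (14, 43), (15, 25), (17, 43)])
v18: WRITE b=4  (b history now [(1, 7), (2, 40), (5, 11), (9, 32), (13, 25), (16, 54), (18, 4)])
READ b @v13: history=[(1, 7), (2, 40), (5, 11), (9, 32), (13, 25), (16, 54), (18, 4)] -> pick v13 -> 25
v19: WRITE b=53  (b history now [(1, 7), (2, 40), (5, 11), (9, 32), (13, 25), (16, 54), (18, 4), (19, 53)])
v20: WRITE b=42  (b history now [(1, 7), (2, 40), (5, 11), (9, 32), (13, 25), (16, 54), (18, 4), (19, 53), (20, 42)])
READ a @v17: history=[(3, 33), (4, 34), (6, 37), (7, 16), (8, 56), (10, 26), (11, 56), (12, 56), (14, 43), (15, 25), (17, 43)] -> pick v17 -> 43
v21: WRITE a=57  (a history now [(3, 33), (4, 34), (6, 37), (7, 16), (8, 56), (10, 26), (11, 56), (12, 56), (14, 43), (15, 25), (17, 43), (21, 57)])
READ a @v3: history=[(3, 33), (4, 34), (6, 37), (7, 16), (8, 56), (10, 26), (11, 56), (12, 56), (14, 43), (15, 25), (17, 43), (21, 57)] -> pick v3 -> 33
Read results in order: ['NONE', '33', '40', '11', 'NONE', '32', '32', '25', '43', '33']
NONE count = 2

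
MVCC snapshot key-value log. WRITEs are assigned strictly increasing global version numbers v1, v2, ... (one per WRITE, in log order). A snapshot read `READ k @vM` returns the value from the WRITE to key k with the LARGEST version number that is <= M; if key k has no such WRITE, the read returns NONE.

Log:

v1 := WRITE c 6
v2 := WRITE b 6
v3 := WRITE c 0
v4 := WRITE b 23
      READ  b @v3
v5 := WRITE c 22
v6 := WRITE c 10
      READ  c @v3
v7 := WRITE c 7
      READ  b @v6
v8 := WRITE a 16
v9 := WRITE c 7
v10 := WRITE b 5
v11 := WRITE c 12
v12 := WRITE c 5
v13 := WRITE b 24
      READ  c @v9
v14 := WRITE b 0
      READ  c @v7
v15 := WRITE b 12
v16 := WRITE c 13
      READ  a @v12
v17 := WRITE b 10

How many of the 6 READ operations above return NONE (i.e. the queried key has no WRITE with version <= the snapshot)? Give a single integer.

Answer: 0

Derivation:
v1: WRITE c=6  (c history now [(1, 6)])
v2: WRITE b=6  (b history now [(2, 6)])
v3: WRITE c=0  (c history now [(1, 6), (3, 0)])
v4: WRITE b=23  (b history now [(2, 6), (4, 23)])
READ b @v3: history=[(2, 6), (4, 23)] -> pick v2 -> 6
v5: WRITE c=22  (c history now [(1, 6), (3, 0), (5, 22)])
v6: WRITE c=10  (c history now [(1, 6), (3, 0), (5, 22), (6, 10)])
READ c @v3: history=[(1, 6), (3, 0), (5, 22), (6, 10)] -> pick v3 -> 0
v7: WRITE c=7  (c history now [(1, 6), (3, 0), (5, 22), (6, 10), (7, 7)])
READ b @v6: history=[(2, 6), (4, 23)] -> pick v4 -> 23
v8: WRITE a=16  (a history now [(8, 16)])
v9: WRITE c=7  (c history now [(1, 6), (3, 0), (5, 22), (6, 10), (7, 7), (9, 7)])
v10: WRITE b=5  (b history now [(2, 6), (4, 23), (10, 5)])
v11: WRITE c=12  (c history now [(1, 6), (3, 0), (5, 22), (6, 10), (7, 7), (9, 7), (11, 12)])
v12: WRITE c=5  (c history now [(1, 6), (3, 0), (5, 22), (6, 10), (7, 7), (9, 7), (11, 12), (12, 5)])
v13: WRITE b=24  (b history now [(2, 6), (4, 23), (10, 5), (13, 24)])
READ c @v9: history=[(1, 6), (3, 0), (5, 22), (6, 10), (7, 7), (9, 7), (11, 12), (12, 5)] -> pick v9 -> 7
v14: WRITE b=0  (b history now [(2, 6), (4, 23), (10, 5), (13, 24), (14, 0)])
READ c @v7: history=[(1, 6), (3, 0), (5, 22), (6, 10), (7, 7), (9, 7), (11, 12), (12, 5)] -> pick v7 -> 7
v15: WRITE b=12  (b history now [(2, 6), (4, 23), (10, 5), (13, 24), (14, 0), (15, 12)])
v16: WRITE c=13  (c history now [(1, 6), (3, 0), (5, 22), (6, 10), (7, 7), (9, 7), (11, 12), (12, 5), (16, 13)])
READ a @v12: history=[(8, 16)] -> pick v8 -> 16
v17: WRITE b=10  (b history now [(2, 6), (4, 23), (10, 5), (13, 24), (14, 0), (15, 12), (17, 10)])
Read results in order: ['6', '0', '23', '7', '7', '16']
NONE count = 0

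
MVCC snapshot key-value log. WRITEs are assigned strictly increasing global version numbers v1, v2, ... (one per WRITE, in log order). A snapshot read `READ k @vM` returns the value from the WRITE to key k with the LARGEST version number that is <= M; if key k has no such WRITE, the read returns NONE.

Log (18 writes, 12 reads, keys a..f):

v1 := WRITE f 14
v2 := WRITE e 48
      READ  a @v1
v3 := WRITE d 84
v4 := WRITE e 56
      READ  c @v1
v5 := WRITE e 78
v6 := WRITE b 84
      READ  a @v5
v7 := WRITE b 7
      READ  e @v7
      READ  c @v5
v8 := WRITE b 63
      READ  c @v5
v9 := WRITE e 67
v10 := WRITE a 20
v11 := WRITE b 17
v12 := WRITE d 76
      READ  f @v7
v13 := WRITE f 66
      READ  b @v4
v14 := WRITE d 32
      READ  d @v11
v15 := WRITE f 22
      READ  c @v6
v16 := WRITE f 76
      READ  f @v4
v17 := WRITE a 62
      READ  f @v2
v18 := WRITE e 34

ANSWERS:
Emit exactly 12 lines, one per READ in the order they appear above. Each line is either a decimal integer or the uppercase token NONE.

Answer: NONE
NONE
NONE
78
NONE
NONE
14
NONE
84
NONE
14
14

Derivation:
v1: WRITE f=14  (f history now [(1, 14)])
v2: WRITE e=48  (e history now [(2, 48)])
READ a @v1: history=[] -> no version <= 1 -> NONE
v3: WRITE d=84  (d history now [(3, 84)])
v4: WRITE e=56  (e history now [(2, 48), (4, 56)])
READ c @v1: history=[] -> no version <= 1 -> NONE
v5: WRITE e=78  (e history now [(2, 48), (4, 56), (5, 78)])
v6: WRITE b=84  (b history now [(6, 84)])
READ a @v5: history=[] -> no version <= 5 -> NONE
v7: WRITE b=7  (b history now [(6, 84), (7, 7)])
READ e @v7: history=[(2, 48), (4, 56), (5, 78)] -> pick v5 -> 78
READ c @v5: history=[] -> no version <= 5 -> NONE
v8: WRITE b=63  (b history now [(6, 84), (7, 7), (8, 63)])
READ c @v5: history=[] -> no version <= 5 -> NONE
v9: WRITE e=67  (e history now [(2, 48), (4, 56), (5, 78), (9, 67)])
v10: WRITE a=20  (a history now [(10, 20)])
v11: WRITE b=17  (b history now [(6, 84), (7, 7), (8, 63), (11, 17)])
v12: WRITE d=76  (d history now [(3, 84), (12, 76)])
READ f @v7: history=[(1, 14)] -> pick v1 -> 14
v13: WRITE f=66  (f history now [(1, 14), (13, 66)])
READ b @v4: history=[(6, 84), (7, 7), (8, 63), (11, 17)] -> no version <= 4 -> NONE
v14: WRITE d=32  (d history now [(3, 84), (12, 76), (14, 32)])
READ d @v11: history=[(3, 84), (12, 76), (14, 32)] -> pick v3 -> 84
v15: WRITE f=22  (f history now [(1, 14), (13, 66), (15, 22)])
READ c @v6: history=[] -> no version <= 6 -> NONE
v16: WRITE f=76  (f history now [(1, 14), (13, 66), (15, 22), (16, 76)])
READ f @v4: history=[(1, 14), (13, 66), (15, 22), (16, 76)] -> pick v1 -> 14
v17: WRITE a=62  (a history now [(10, 20), (17, 62)])
READ f @v2: history=[(1, 14), (13, 66), (15, 22), (16, 76)] -> pick v1 -> 14
v18: WRITE e=34  (e history now [(2, 48), (4, 56), (5, 78), (9, 67), (18, 34)])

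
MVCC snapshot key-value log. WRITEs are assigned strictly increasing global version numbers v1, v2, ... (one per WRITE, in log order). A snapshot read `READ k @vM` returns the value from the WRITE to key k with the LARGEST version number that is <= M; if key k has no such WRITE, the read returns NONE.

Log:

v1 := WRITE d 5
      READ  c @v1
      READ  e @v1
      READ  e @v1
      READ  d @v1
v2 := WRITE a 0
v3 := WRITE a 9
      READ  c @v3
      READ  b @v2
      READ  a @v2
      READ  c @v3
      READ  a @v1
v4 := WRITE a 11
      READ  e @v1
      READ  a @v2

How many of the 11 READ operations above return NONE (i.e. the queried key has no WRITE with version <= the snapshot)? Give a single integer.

Answer: 8

Derivation:
v1: WRITE d=5  (d history now [(1, 5)])
READ c @v1: history=[] -> no version <= 1 -> NONE
READ e @v1: history=[] -> no version <= 1 -> NONE
READ e @v1: history=[] -> no version <= 1 -> NONE
READ d @v1: history=[(1, 5)] -> pick v1 -> 5
v2: WRITE a=0  (a history now [(2, 0)])
v3: WRITE a=9  (a history now [(2, 0), (3, 9)])
READ c @v3: history=[] -> no version <= 3 -> NONE
READ b @v2: history=[] -> no version <= 2 -> NONE
READ a @v2: history=[(2, 0), (3, 9)] -> pick v2 -> 0
READ c @v3: history=[] -> no version <= 3 -> NONE
READ a @v1: history=[(2, 0), (3, 9)] -> no version <= 1 -> NONE
v4: WRITE a=11  (a history now [(2, 0), (3, 9), (4, 11)])
READ e @v1: history=[] -> no version <= 1 -> NONE
READ a @v2: history=[(2, 0), (3, 9), (4, 11)] -> pick v2 -> 0
Read results in order: ['NONE', 'NONE', 'NONE', '5', 'NONE', 'NONE', '0', 'NONE', 'NONE', 'NONE', '0']
NONE count = 8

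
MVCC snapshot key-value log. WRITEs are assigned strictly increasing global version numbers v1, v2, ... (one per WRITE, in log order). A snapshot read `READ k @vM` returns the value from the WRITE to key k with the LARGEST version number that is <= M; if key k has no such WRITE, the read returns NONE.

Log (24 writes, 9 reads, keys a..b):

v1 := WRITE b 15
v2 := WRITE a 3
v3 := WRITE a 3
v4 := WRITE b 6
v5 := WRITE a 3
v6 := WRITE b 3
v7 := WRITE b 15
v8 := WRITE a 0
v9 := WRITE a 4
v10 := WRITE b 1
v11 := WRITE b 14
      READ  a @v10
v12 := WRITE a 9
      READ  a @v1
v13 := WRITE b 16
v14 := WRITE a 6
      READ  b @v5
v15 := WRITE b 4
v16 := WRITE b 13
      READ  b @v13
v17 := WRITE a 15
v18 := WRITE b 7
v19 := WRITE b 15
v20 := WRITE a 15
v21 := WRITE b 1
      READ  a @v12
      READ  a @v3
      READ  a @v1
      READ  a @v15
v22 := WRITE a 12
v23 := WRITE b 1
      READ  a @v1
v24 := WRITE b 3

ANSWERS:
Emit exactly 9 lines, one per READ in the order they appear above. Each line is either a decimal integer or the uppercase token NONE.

v1: WRITE b=15  (b history now [(1, 15)])
v2: WRITE a=3  (a history now [(2, 3)])
v3: WRITE a=3  (a history now [(2, 3), (3, 3)])
v4: WRITE b=6  (b history now [(1, 15), (4, 6)])
v5: WRITE a=3  (a history now [(2, 3), (3, 3), (5, 3)])
v6: WRITE b=3  (b history now [(1, 15), (4, 6), (6, 3)])
v7: WRITE b=15  (b history now [(1, 15), (4, 6), (6, 3), (7, 15)])
v8: WRITE a=0  (a history now [(2, 3), (3, 3), (5, 3), (8, 0)])
v9: WRITE a=4  (a history now [(2, 3), (3, 3), (5, 3), (8, 0), (9, 4)])
v10: WRITE b=1  (b history now [(1, 15), (4, 6), (6, 3), (7, 15), (10, 1)])
v11: WRITE b=14  (b history now [(1, 15), (4, 6), (6, 3), (7, 15), (10, 1), (11, 14)])
READ a @v10: history=[(2, 3), (3, 3), (5, 3), (8, 0), (9, 4)] -> pick v9 -> 4
v12: WRITE a=9  (a history now [(2, 3), (3, 3), (5, 3), (8, 0), (9, 4), (12, 9)])
READ a @v1: history=[(2, 3), (3, 3), (5, 3), (8, 0), (9, 4), (12, 9)] -> no version <= 1 -> NONE
v13: WRITE b=16  (b history now [(1, 15), (4, 6), (6, 3), (7, 15), (10, 1), (11, 14), (13, 16)])
v14: WRITE a=6  (a history now [(2, 3), (3, 3), (5, 3), (8, 0), (9, 4), (12, 9), (14, 6)])
READ b @v5: history=[(1, 15), (4, 6), (6, 3), (7, 15), (10, 1), (11, 14), (13, 16)] -> pick v4 -> 6
v15: WRITE b=4  (b history now [(1, 15), (4, 6), (6, 3), (7, 15), (10, 1), (11, 14), (13, 16), (15, 4)])
v16: WRITE b=13  (b history now [(1, 15), (4, 6), (6, 3), (7, 15), (10, 1), (11, 14), (13, 16), (15, 4), (16, 13)])
READ b @v13: history=[(1, 15), (4, 6), (6, 3), (7, 15), (10, 1), (11, 14), (13, 16), (15, 4), (16, 13)] -> pick v13 -> 16
v17: WRITE a=15  (a history now [(2, 3), (3, 3), (5, 3), (8, 0), (9, 4), (12, 9), (14, 6), (17, 15)])
v18: WRITE b=7  (b history now [(1, 15), (4, 6), (6, 3), (7, 15), (10, 1), (11, 14), (13, 16), (15, 4), (16, 13), (18, 7)])
v19: WRITE b=15  (b history now [(1, 15), (4, 6), (6, 3), (7, 15), (10, 1), (11, 14), (13, 16), (15, 4), (16, 13), (18, 7), (19, 15)])
v20: WRITE a=15  (a history now [(2, 3), (3, 3), (5, 3), (8, 0), (9, 4), (12, 9), (14, 6), (17, 15), (20, 15)])
v21: WRITE b=1  (b history now [(1, 15), (4, 6), (6, 3), (7, 15), (10, 1), (11, 14), (13, 16), (15, 4), (16, 13), (18, 7), (19, 15), (21, 1)])
READ a @v12: history=[(2, 3), (3, 3), (5, 3), (8, 0), (9, 4), (12, 9), (14, 6), (17, 15), (20, 15)] -> pick v12 -> 9
READ a @v3: history=[(2, 3), (3, 3), (5, 3), (8, 0), (9, 4), (12, 9), (14, 6), (17, 15), (20, 15)] -> pick v3 -> 3
READ a @v1: history=[(2, 3), (3, 3), (5, 3), (8, 0), (9, 4), (12, 9), (14, 6), (17, 15), (20, 15)] -> no version <= 1 -> NONE
READ a @v15: history=[(2, 3), (3, 3), (5, 3), (8, 0), (9, 4), (12, 9), (14, 6), (17, 15), (20, 15)] -> pick v14 -> 6
v22: WRITE a=12  (a history now [(2, 3), (3, 3), (5, 3), (8, 0), (9, 4), (12, 9), (14, 6), (17, 15), (20, 15), (22, 12)])
v23: WRITE b=1  (b history now [(1, 15), (4, 6), (6, 3), (7, 15), (10, 1), (11, 14), (13, 16), (15, 4), (16, 13), (18, 7), (19, 15), (21, 1), (23, 1)])
READ a @v1: history=[(2, 3), (3, 3), (5, 3), (8, 0), (9, 4), (12, 9), (14, 6), (17, 15), (20, 15), (22, 12)] -> no version <= 1 -> NONE
v24: WRITE b=3  (b history now [(1, 15), (4, 6), (6, 3), (7, 15), (10, 1), (11, 14), (13, 16), (15, 4), (16, 13), (18, 7), (19, 15), (21, 1), (23, 1), (24, 3)])

Answer: 4
NONE
6
16
9
3
NONE
6
NONE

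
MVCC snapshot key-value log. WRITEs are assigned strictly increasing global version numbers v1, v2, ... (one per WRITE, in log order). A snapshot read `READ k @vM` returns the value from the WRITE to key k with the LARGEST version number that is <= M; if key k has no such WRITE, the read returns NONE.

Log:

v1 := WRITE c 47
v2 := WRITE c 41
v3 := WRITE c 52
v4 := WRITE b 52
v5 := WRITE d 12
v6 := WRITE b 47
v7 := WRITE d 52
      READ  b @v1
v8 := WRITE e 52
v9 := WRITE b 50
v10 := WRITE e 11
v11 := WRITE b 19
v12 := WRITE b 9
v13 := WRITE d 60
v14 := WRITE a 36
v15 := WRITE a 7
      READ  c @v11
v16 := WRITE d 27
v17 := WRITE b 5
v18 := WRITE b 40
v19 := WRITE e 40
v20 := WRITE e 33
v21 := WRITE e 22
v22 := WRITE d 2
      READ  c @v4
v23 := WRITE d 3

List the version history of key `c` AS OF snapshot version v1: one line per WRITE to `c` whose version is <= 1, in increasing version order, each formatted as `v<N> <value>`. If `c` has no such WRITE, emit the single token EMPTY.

Answer: v1 47

Derivation:
Scan writes for key=c with version <= 1:
  v1 WRITE c 47 -> keep
  v2 WRITE c 41 -> drop (> snap)
  v3 WRITE c 52 -> drop (> snap)
  v4 WRITE b 52 -> skip
  v5 WRITE d 12 -> skip
  v6 WRITE b 47 -> skip
  v7 WRITE d 52 -> skip
  v8 WRITE e 52 -> skip
  v9 WRITE b 50 -> skip
  v10 WRITE e 11 -> skip
  v11 WRITE b 19 -> skip
  v12 WRITE b 9 -> skip
  v13 WRITE d 60 -> skip
  v14 WRITE a 36 -> skip
  v15 WRITE a 7 -> skip
  v16 WRITE d 27 -> skip
  v17 WRITE b 5 -> skip
  v18 WRITE b 40 -> skip
  v19 WRITE e 40 -> skip
  v20 WRITE e 33 -> skip
  v21 WRITE e 22 -> skip
  v22 WRITE d 2 -> skip
  v23 WRITE d 3 -> skip
Collected: [(1, 47)]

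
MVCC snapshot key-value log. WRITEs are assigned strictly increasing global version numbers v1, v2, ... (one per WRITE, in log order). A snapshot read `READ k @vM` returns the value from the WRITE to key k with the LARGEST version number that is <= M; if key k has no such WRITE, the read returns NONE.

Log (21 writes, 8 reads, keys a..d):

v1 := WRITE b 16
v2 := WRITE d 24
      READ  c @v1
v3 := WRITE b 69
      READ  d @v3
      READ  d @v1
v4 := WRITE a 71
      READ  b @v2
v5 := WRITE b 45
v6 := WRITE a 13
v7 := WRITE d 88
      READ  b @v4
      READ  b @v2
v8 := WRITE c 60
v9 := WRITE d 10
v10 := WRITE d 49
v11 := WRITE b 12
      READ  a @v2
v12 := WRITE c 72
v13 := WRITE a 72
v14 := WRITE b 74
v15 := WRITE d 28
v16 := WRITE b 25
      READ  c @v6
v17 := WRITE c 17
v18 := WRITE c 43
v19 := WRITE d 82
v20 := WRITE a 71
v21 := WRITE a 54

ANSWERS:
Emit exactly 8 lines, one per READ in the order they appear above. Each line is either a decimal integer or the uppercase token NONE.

Answer: NONE
24
NONE
16
69
16
NONE
NONE

Derivation:
v1: WRITE b=16  (b history now [(1, 16)])
v2: WRITE d=24  (d history now [(2, 24)])
READ c @v1: history=[] -> no version <= 1 -> NONE
v3: WRITE b=69  (b history now [(1, 16), (3, 69)])
READ d @v3: history=[(2, 24)] -> pick v2 -> 24
READ d @v1: history=[(2, 24)] -> no version <= 1 -> NONE
v4: WRITE a=71  (a history now [(4, 71)])
READ b @v2: history=[(1, 16), (3, 69)] -> pick v1 -> 16
v5: WRITE b=45  (b history now [(1, 16), (3, 69), (5, 45)])
v6: WRITE a=13  (a history now [(4, 71), (6, 13)])
v7: WRITE d=88  (d history now [(2, 24), (7, 88)])
READ b @v4: history=[(1, 16), (3, 69), (5, 45)] -> pick v3 -> 69
READ b @v2: history=[(1, 16), (3, 69), (5, 45)] -> pick v1 -> 16
v8: WRITE c=60  (c history now [(8, 60)])
v9: WRITE d=10  (d history now [(2, 24), (7, 88), (9, 10)])
v10: WRITE d=49  (d history now [(2, 24), (7, 88), (9, 10), (10, 49)])
v11: WRITE b=12  (b history now [(1, 16), (3, 69), (5, 45), (11, 12)])
READ a @v2: history=[(4, 71), (6, 13)] -> no version <= 2 -> NONE
v12: WRITE c=72  (c history now [(8, 60), (12, 72)])
v13: WRITE a=72  (a history now [(4, 71), (6, 13), (13, 72)])
v14: WRITE b=74  (b history now [(1, 16), (3, 69), (5, 45), (11, 12), (14, 74)])
v15: WRITE d=28  (d history now [(2, 24), (7, 88), (9, 10), (10, 49), (15, 28)])
v16: WRITE b=25  (b history now [(1, 16), (3, 69), (5, 45), (11, 12), (14, 74), (16, 25)])
READ c @v6: history=[(8, 60), (12, 72)] -> no version <= 6 -> NONE
v17: WRITE c=17  (c history now [(8, 60), (12, 72), (17, 17)])
v18: WRITE c=43  (c history now [(8, 60), (12, 72), (17, 17), (18, 43)])
v19: WRITE d=82  (d history now [(2, 24), (7, 88), (9, 10), (10, 49), (15, 28), (19, 82)])
v20: WRITE a=71  (a history now [(4, 71), (6, 13), (13, 72), (20, 71)])
v21: WRITE a=54  (a history now [(4, 71), (6, 13), (13, 72), (20, 71), (21, 54)])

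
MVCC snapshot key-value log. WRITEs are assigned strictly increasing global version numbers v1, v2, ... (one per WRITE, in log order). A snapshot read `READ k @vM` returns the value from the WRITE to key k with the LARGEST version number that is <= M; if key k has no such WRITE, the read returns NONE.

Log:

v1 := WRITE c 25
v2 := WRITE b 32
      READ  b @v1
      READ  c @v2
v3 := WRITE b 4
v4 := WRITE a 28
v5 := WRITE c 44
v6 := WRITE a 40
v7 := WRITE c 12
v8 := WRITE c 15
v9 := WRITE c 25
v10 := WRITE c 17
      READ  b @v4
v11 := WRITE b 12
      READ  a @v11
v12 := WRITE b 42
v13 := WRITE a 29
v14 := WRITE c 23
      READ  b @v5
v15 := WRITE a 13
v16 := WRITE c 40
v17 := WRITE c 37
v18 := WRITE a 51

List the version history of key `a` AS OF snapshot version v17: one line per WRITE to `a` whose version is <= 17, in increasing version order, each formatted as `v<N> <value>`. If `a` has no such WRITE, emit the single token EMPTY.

Scan writes for key=a with version <= 17:
  v1 WRITE c 25 -> skip
  v2 WRITE b 32 -> skip
  v3 WRITE b 4 -> skip
  v4 WRITE a 28 -> keep
  v5 WRITE c 44 -> skip
  v6 WRITE a 40 -> keep
  v7 WRITE c 12 -> skip
  v8 WRITE c 15 -> skip
  v9 WRITE c 25 -> skip
  v10 WRITE c 17 -> skip
  v11 WRITE b 12 -> skip
  v12 WRITE b 42 -> skip
  v13 WRITE a 29 -> keep
  v14 WRITE c 23 -> skip
  v15 WRITE a 13 -> keep
  v16 WRITE c 40 -> skip
  v17 WRITE c 37 -> skip
  v18 WRITE a 51 -> drop (> snap)
Collected: [(4, 28), (6, 40), (13, 29), (15, 13)]

Answer: v4 28
v6 40
v13 29
v15 13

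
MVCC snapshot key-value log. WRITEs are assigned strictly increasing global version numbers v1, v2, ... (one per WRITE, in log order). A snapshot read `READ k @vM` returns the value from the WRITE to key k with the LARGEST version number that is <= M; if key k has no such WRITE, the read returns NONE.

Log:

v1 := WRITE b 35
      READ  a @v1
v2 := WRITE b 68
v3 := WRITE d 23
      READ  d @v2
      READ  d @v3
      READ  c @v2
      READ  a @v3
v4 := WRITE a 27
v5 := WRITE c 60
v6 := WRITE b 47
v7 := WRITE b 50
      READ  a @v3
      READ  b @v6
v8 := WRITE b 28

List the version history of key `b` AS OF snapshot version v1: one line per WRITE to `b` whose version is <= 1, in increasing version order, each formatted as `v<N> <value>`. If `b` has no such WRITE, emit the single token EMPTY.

Scan writes for key=b with version <= 1:
  v1 WRITE b 35 -> keep
  v2 WRITE b 68 -> drop (> snap)
  v3 WRITE d 23 -> skip
  v4 WRITE a 27 -> skip
  v5 WRITE c 60 -> skip
  v6 WRITE b 47 -> drop (> snap)
  v7 WRITE b 50 -> drop (> snap)
  v8 WRITE b 28 -> drop (> snap)
Collected: [(1, 35)]

Answer: v1 35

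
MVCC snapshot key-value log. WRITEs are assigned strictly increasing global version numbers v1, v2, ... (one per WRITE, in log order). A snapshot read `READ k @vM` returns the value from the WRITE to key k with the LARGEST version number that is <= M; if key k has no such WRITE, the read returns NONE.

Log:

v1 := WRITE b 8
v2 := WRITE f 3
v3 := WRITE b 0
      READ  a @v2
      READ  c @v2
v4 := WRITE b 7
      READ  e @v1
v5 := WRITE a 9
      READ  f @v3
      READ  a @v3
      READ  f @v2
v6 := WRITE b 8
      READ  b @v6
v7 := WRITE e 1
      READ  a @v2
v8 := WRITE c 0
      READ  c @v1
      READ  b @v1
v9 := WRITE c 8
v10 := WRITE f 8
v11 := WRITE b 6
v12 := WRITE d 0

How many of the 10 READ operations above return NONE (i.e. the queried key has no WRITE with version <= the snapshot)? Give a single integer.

v1: WRITE b=8  (b history now [(1, 8)])
v2: WRITE f=3  (f history now [(2, 3)])
v3: WRITE b=0  (b history now [(1, 8), (3, 0)])
READ a @v2: history=[] -> no version <= 2 -> NONE
READ c @v2: history=[] -> no version <= 2 -> NONE
v4: WRITE b=7  (b history now [(1, 8), (3, 0), (4, 7)])
READ e @v1: history=[] -> no version <= 1 -> NONE
v5: WRITE a=9  (a history now [(5, 9)])
READ f @v3: history=[(2, 3)] -> pick v2 -> 3
READ a @v3: history=[(5, 9)] -> no version <= 3 -> NONE
READ f @v2: history=[(2, 3)] -> pick v2 -> 3
v6: WRITE b=8  (b history now [(1, 8), (3, 0), (4, 7), (6, 8)])
READ b @v6: history=[(1, 8), (3, 0), (4, 7), (6, 8)] -> pick v6 -> 8
v7: WRITE e=1  (e history now [(7, 1)])
READ a @v2: history=[(5, 9)] -> no version <= 2 -> NONE
v8: WRITE c=0  (c history now [(8, 0)])
READ c @v1: history=[(8, 0)] -> no version <= 1 -> NONE
READ b @v1: history=[(1, 8), (3, 0), (4, 7), (6, 8)] -> pick v1 -> 8
v9: WRITE c=8  (c history now [(8, 0), (9, 8)])
v10: WRITE f=8  (f history now [(2, 3), (10, 8)])
v11: WRITE b=6  (b history now [(1, 8), (3, 0), (4, 7), (6, 8), (11, 6)])
v12: WRITE d=0  (d history now [(12, 0)])
Read results in order: ['NONE', 'NONE', 'NONE', '3', 'NONE', '3', '8', 'NONE', 'NONE', '8']
NONE count = 6

Answer: 6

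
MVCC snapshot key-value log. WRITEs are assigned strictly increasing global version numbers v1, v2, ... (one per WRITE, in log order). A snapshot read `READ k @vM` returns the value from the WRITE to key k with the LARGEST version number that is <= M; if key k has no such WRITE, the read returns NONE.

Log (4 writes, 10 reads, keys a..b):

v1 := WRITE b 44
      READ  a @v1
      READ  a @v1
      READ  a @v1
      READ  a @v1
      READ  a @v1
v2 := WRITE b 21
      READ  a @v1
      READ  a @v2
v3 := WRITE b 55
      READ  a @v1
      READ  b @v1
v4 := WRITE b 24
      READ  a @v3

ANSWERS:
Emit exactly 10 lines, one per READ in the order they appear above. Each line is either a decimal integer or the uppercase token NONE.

Answer: NONE
NONE
NONE
NONE
NONE
NONE
NONE
NONE
44
NONE

Derivation:
v1: WRITE b=44  (b history now [(1, 44)])
READ a @v1: history=[] -> no version <= 1 -> NONE
READ a @v1: history=[] -> no version <= 1 -> NONE
READ a @v1: history=[] -> no version <= 1 -> NONE
READ a @v1: history=[] -> no version <= 1 -> NONE
READ a @v1: history=[] -> no version <= 1 -> NONE
v2: WRITE b=21  (b history now [(1, 44), (2, 21)])
READ a @v1: history=[] -> no version <= 1 -> NONE
READ a @v2: history=[] -> no version <= 2 -> NONE
v3: WRITE b=55  (b history now [(1, 44), (2, 21), (3, 55)])
READ a @v1: history=[] -> no version <= 1 -> NONE
READ b @v1: history=[(1, 44), (2, 21), (3, 55)] -> pick v1 -> 44
v4: WRITE b=24  (b history now [(1, 44), (2, 21), (3, 55), (4, 24)])
READ a @v3: history=[] -> no version <= 3 -> NONE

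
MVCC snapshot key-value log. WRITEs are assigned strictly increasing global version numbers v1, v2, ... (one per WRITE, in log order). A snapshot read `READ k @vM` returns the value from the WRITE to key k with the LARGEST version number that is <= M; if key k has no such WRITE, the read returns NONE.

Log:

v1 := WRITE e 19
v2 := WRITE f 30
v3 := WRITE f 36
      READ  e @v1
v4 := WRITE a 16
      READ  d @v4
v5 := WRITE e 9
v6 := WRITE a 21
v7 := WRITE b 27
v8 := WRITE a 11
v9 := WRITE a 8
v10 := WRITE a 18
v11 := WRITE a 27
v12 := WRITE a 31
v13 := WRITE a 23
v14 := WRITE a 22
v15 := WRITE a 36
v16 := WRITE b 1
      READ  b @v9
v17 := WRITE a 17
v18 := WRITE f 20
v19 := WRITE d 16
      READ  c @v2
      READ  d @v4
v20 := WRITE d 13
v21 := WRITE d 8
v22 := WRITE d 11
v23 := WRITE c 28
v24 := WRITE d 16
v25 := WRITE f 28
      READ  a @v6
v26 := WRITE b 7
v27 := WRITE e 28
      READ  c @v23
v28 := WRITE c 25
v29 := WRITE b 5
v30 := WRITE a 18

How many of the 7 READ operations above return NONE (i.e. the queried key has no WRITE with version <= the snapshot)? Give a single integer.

Answer: 3

Derivation:
v1: WRITE e=19  (e history now [(1, 19)])
v2: WRITE f=30  (f history now [(2, 30)])
v3: WRITE f=36  (f history now [(2, 30), (3, 36)])
READ e @v1: history=[(1, 19)] -> pick v1 -> 19
v4: WRITE a=16  (a history now [(4, 16)])
READ d @v4: history=[] -> no version <= 4 -> NONE
v5: WRITE e=9  (e history now [(1, 19), (5, 9)])
v6: WRITE a=21  (a history now [(4, 16), (6, 21)])
v7: WRITE b=27  (b history now [(7, 27)])
v8: WRITE a=11  (a history now [(4, 16), (6, 21), (8, 11)])
v9: WRITE a=8  (a history now [(4, 16), (6, 21), (8, 11), (9, 8)])
v10: WRITE a=18  (a history now [(4, 16), (6, 21), (8, 11), (9, 8), (10, 18)])
v11: WRITE a=27  (a history now [(4, 16), (6, 21), (8, 11), (9, 8), (10, 18), (11, 27)])
v12: WRITE a=31  (a history now [(4, 16), (6, 21), (8, 11), (9, 8), (10, 18), (11, 27), (12, 31)])
v13: WRITE a=23  (a history now [(4, 16), (6, 21), (8, 11), (9, 8), (10, 18), (11, 27), (12, 31), (13, 23)])
v14: WRITE a=22  (a history now [(4, 16), (6, 21), (8, 11), (9, 8), (10, 18), (11, 27), (12, 31), (13, 23), (14, 22)])
v15: WRITE a=36  (a history now [(4, 16), (6, 21), (8, 11), (9, 8), (10, 18), (11, 27), (12, 31), (13, 23), (14, 22), (15, 36)])
v16: WRITE b=1  (b history now [(7, 27), (16, 1)])
READ b @v9: history=[(7, 27), (16, 1)] -> pick v7 -> 27
v17: WRITE a=17  (a history now [(4, 16), (6, 21), (8, 11), (9, 8), (10, 18), (11, 27), (12, 31), (13, 23), (14, 22), (15, 36), (17, 17)])
v18: WRITE f=20  (f history now [(2, 30), (3, 36), (18, 20)])
v19: WRITE d=16  (d history now [(19, 16)])
READ c @v2: history=[] -> no version <= 2 -> NONE
READ d @v4: history=[(19, 16)] -> no version <= 4 -> NONE
v20: WRITE d=13  (d history now [(19, 16), (20, 13)])
v21: WRITE d=8  (d history now [(19, 16), (20, 13), (21, 8)])
v22: WRITE d=11  (d history now [(19, 16), (20, 13), (21, 8), (22, 11)])
v23: WRITE c=28  (c history now [(23, 28)])
v24: WRITE d=16  (d history now [(19, 16), (20, 13), (21, 8), (22, 11), (24, 16)])
v25: WRITE f=28  (f history now [(2, 30), (3, 36), (18, 20), (25, 28)])
READ a @v6: history=[(4, 16), (6, 21), (8, 11), (9, 8), (10, 18), (11, 27), (12, 31), (13, 23), (14, 22), (15, 36), (17, 17)] -> pick v6 -> 21
v26: WRITE b=7  (b history now [(7, 27), (16, 1), (26, 7)])
v27: WRITE e=28  (e history now [(1, 19), (5, 9), (27, 28)])
READ c @v23: history=[(23, 28)] -> pick v23 -> 28
v28: WRITE c=25  (c history now [(23, 28), (28, 25)])
v29: WRITE b=5  (b history now [(7, 27), (16, 1), (26, 7), (29, 5)])
v30: WRITE a=18  (a history now [(4, 16), (6, 21), (8, 11), (9, 8), (10, 18), (11, 27), (12, 31), (13, 23), (14, 22), (15, 36), (17, 17), (30, 18)])
Read results in order: ['19', 'NONE', '27', 'NONE', 'NONE', '21', '28']
NONE count = 3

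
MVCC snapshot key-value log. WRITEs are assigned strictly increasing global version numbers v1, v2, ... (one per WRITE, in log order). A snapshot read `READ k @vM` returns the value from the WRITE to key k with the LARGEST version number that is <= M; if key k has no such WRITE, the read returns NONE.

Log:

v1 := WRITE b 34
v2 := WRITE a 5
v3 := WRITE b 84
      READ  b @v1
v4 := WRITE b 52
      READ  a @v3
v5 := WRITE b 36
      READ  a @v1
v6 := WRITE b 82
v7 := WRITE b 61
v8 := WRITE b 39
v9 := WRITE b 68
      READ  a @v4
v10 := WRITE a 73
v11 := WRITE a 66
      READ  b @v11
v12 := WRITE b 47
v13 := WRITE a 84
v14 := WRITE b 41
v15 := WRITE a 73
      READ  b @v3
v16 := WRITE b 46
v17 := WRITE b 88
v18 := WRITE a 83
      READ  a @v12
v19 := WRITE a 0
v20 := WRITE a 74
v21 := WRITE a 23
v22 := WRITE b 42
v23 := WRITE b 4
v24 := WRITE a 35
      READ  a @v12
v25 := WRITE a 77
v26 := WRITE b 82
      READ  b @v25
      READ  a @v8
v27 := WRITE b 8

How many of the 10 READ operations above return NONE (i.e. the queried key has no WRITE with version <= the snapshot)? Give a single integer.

Answer: 1

Derivation:
v1: WRITE b=34  (b history now [(1, 34)])
v2: WRITE a=5  (a history now [(2, 5)])
v3: WRITE b=84  (b history now [(1, 34), (3, 84)])
READ b @v1: history=[(1, 34), (3, 84)] -> pick v1 -> 34
v4: WRITE b=52  (b history now [(1, 34), (3, 84), (4, 52)])
READ a @v3: history=[(2, 5)] -> pick v2 -> 5
v5: WRITE b=36  (b history now [(1, 34), (3, 84), (4, 52), (5, 36)])
READ a @v1: history=[(2, 5)] -> no version <= 1 -> NONE
v6: WRITE b=82  (b history now [(1, 34), (3, 84), (4, 52), (5, 36), (6, 82)])
v7: WRITE b=61  (b history now [(1, 34), (3, 84), (4, 52), (5, 36), (6, 82), (7, 61)])
v8: WRITE b=39  (b history now [(1, 34), (3, 84), (4, 52), (5, 36), (6, 82), (7, 61), (8, 39)])
v9: WRITE b=68  (b history now [(1, 34), (3, 84), (4, 52), (5, 36), (6, 82), (7, 61), (8, 39), (9, 68)])
READ a @v4: history=[(2, 5)] -> pick v2 -> 5
v10: WRITE a=73  (a history now [(2, 5), (10, 73)])
v11: WRITE a=66  (a history now [(2, 5), (10, 73), (11, 66)])
READ b @v11: history=[(1, 34), (3, 84), (4, 52), (5, 36), (6, 82), (7, 61), (8, 39), (9, 68)] -> pick v9 -> 68
v12: WRITE b=47  (b history now [(1, 34), (3, 84), (4, 52), (5, 36), (6, 82), (7, 61), (8, 39), (9, 68), (12, 47)])
v13: WRITE a=84  (a history now [(2, 5), (10, 73), (11, 66), (13, 84)])
v14: WRITE b=41  (b history now [(1, 34), (3, 84), (4, 52), (5, 36), (6, 82), (7, 61), (8, 39), (9, 68), (12, 47), (14, 41)])
v15: WRITE a=73  (a history now [(2, 5), (10, 73), (11, 66), (13, 84), (15, 73)])
READ b @v3: history=[(1, 34), (3, 84), (4, 52), (5, 36), (6, 82), (7, 61), (8, 39), (9, 68), (12, 47), (14, 41)] -> pick v3 -> 84
v16: WRITE b=46  (b history now [(1, 34), (3, 84), (4, 52), (5, 36), (6, 82), (7, 61), (8, 39), (9, 68), (12, 47), (14, 41), (16, 46)])
v17: WRITE b=88  (b history now [(1, 34), (3, 84), (4, 52), (5, 36), (6, 82), (7, 61), (8, 39), (9, 68), (12, 47), (14, 41), (16, 46), (17, 88)])
v18: WRITE a=83  (a history now [(2, 5), (10, 73), (11, 66), (13, 84), (15, 73), (18, 83)])
READ a @v12: history=[(2, 5), (10, 73), (11, 66), (13, 84), (15, 73), (18, 83)] -> pick v11 -> 66
v19: WRITE a=0  (a history now [(2, 5), (10, 73), (11, 66), (13, 84), (15, 73), (18, 83), (19, 0)])
v20: WRITE a=74  (a history now [(2, 5), (10, 73), (11, 66), (13, 84), (15, 73), (18, 83), (19, 0), (20, 74)])
v21: WRITE a=23  (a history now [(2, 5), (10, 73), (11, 66), (13, 84), (15, 73), (18, 83), (19, 0), (20, 74), (21, 23)])
v22: WRITE b=42  (b history now [(1, 34), (3, 84), (4, 52), (5, 36), (6, 82), (7, 61), (8, 39), (9, 68), (12, 47), (14, 41), (16, 46), (17, 88), (22, 42)])
v23: WRITE b=4  (b history now [(1, 34), (3, 84), (4, 52), (5, 36), (6, 82), (7, 61), (8, 39), (9, 68), (12, 47), (14, 41), (16, 46), (17, 88), (22, 42), (23, 4)])
v24: WRITE a=35  (a history now [(2, 5), (10, 73), (11, 66), (13, 84), (15, 73), (18, 83), (19, 0), (20, 74), (21, 23), (24, 35)])
READ a @v12: history=[(2, 5), (10, 73), (11, 66), (13, 84), (15, 73), (18, 83), (19, 0), (20, 74), (21, 23), (24, 35)] -> pick v11 -> 66
v25: WRITE a=77  (a history now [(2, 5), (10, 73), (11, 66), (13, 84), (15, 73), (18, 83), (19, 0), (20, 74), (21, 23), (24, 35), (25, 77)])
v26: WRITE b=82  (b history now [(1, 34), (3, 84), (4, 52), (5, 36), (6, 82), (7, 61), (8, 39), (9, 68), (12, 47), (14, 41), (16, 46), (17, 88), (22, 42), (23, 4), (26, 82)])
READ b @v25: history=[(1, 34), (3, 84), (4, 52), (5, 36), (6, 82), (7, 61), (8, 39), (9, 68), (12, 47), (14, 41), (16, 46), (17, 88), (22, 42), (23, 4), (26, 82)] -> pick v23 -> 4
READ a @v8: history=[(2, 5), (10, 73), (11, 66), (13, 84), (15, 73), (18, 83), (19, 0), (20, 74), (21, 23), (24, 35), (25, 77)] -> pick v2 -> 5
v27: WRITE b=8  (b history now [(1, 34), (3, 84), (4, 52), (5, 36), (6, 82), (7, 61), (8, 39), (9, 68), (12, 47), (14, 41), (16, 46), (17, 88), (22, 42), (23, 4), (26, 82), (27, 8)])
Read results in order: ['34', '5', 'NONE', '5', '68', '84', '66', '66', '4', '5']
NONE count = 1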